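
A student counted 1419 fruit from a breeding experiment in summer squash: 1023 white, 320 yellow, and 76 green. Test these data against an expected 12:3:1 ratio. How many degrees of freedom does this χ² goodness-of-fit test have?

A goodness-of-fit test with 3 phenotype classes has df = 3 − 1 = 2.

2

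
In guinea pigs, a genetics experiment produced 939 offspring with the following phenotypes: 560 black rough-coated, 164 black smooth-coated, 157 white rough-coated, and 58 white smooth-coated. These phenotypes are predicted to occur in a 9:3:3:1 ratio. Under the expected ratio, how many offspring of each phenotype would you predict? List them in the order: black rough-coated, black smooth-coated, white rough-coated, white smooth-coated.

The 9:3:3:1 ratio has 16 parts, so with N = 939 the expected counts are:
  black rough-coated: 939 × 9/16 = 528.1875
  black smooth-coated: 939 × 3/16 = 176.0625
  white rough-coated: 939 × 3/16 = 176.0625
  white smooth-coated: 939 × 1/16 = 58.6875

528.1875, 176.0625, 176.0625, 58.6875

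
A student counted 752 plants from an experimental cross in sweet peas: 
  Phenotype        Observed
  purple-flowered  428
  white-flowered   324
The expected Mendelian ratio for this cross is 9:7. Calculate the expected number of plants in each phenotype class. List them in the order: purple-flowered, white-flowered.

Under the 9:7 hypothesis (Σ ratio = 16, N = 752):
  purple-flowered: 752 × 9/16 = 423
  white-flowered: 752 × 7/16 = 329

423, 329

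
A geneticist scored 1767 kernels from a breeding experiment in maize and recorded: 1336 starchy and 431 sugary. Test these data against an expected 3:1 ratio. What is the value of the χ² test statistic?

Expected counts for N = 1767 under a 3:1 ratio (total parts = 4):
  starchy: 1767 × 3/4 = 1325.25
  sugary: 1767 × 1/4 = 441.75
χ² = Σ (O − E)² / E
  starchy: (1336 − 1325.25)² / 1325.25 = 0.0872
  sugary: (431 − 441.75)² / 441.75 = 0.2616
χ² = 0.0872 + 0.2616 = 0.3488 ≈ 0.349

0.349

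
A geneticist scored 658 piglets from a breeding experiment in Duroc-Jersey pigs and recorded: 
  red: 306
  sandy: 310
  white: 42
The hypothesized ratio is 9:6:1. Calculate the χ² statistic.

27.341

Total ratio parts = 16. Expected numbers out of 658:
  red: 658 × 9/16 = 370.125
  sandy: 658 × 6/16 = 246.75
  white: 658 × 1/16 = 41.125
χ² = Σ (O − E)² / E
  red: (306 − 370.125)² / 370.125 = 11.1098
  sandy: (310 − 246.75)² / 246.75 = 16.2130
  white: (42 − 41.125)² / 41.125 = 0.0186
χ² = 11.1098 + 16.2130 + 0.0186 = 27.3414 ≈ 27.341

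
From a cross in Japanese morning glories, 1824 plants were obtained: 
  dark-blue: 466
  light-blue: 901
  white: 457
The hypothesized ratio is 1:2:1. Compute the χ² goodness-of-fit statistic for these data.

Expected counts for N = 1824 under a 1:2:1 ratio (total parts = 4):
  dark-blue: 1824 × 1/4 = 456
  light-blue: 1824 × 2/4 = 912
  white: 1824 × 1/4 = 456
χ² = Σ (O − E)² / E
  dark-blue: (466 − 456)² / 456 = 0.2193
  light-blue: (901 − 912)² / 912 = 0.1327
  white: (457 − 456)² / 456 = 0.0022
χ² = 0.2193 + 0.1327 + 0.0022 = 0.3542 ≈ 0.354

0.354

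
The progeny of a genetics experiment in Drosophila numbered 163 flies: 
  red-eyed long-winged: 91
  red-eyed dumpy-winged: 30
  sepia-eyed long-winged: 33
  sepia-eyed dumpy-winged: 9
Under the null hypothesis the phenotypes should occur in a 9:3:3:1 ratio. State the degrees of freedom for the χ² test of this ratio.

3

A goodness-of-fit test with 4 phenotype classes has df = 4 − 1 = 3.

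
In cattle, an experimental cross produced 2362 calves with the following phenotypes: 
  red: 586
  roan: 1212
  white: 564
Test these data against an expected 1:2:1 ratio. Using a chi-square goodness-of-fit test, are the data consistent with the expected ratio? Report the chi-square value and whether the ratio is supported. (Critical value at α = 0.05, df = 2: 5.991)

Total ratio parts = 4. Expected numbers out of 2362:
  red: 2362 × 1/4 = 590.5
  roan: 2362 × 2/4 = 1181
  white: 2362 × 1/4 = 590.5
χ² = Σ (O − E)² / E
  red: (586 − 590.5)² / 590.5 = 0.0343
  roan: (1212 − 1181)² / 1181 = 0.8137
  white: (564 − 590.5)² / 590.5 = 1.1892
χ² = 0.0343 + 0.8137 + 1.1892 = 2.0372 ≈ 2.037
Degrees of freedom = 3 − 1 = 2; critical value at α = 0.05 is 5.991.
Since 2.037 < 5.991, we fail to reject the null hypothesis — the data are consistent with the 1:2:1 ratio.

2.037; consistent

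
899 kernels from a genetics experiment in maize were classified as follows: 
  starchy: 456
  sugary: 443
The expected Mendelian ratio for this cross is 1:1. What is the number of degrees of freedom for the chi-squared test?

A goodness-of-fit test with 2 phenotype classes has df = 2 − 1 = 1.

1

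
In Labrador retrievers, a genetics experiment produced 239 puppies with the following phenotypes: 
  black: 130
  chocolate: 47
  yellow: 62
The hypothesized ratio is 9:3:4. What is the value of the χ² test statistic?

Total ratio parts = 16. Expected numbers out of 239:
  black: 239 × 9/16 = 134.4375
  chocolate: 239 × 3/16 = 44.8125
  yellow: 239 × 4/16 = 59.75
χ² = Σ (O − E)² / E
  black: (130 − 134.4375)² / 134.4375 = 0.1465
  chocolate: (47 − 44.8125)² / 44.8125 = 0.1068
  yellow: (62 − 59.75)² / 59.75 = 0.0847
χ² = 0.1465 + 0.1068 + 0.0847 = 0.338

0.338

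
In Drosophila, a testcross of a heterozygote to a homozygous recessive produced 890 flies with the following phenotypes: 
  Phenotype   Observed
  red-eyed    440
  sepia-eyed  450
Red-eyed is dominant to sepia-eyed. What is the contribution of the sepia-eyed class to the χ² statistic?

A testcross of a heterozygote (Aa × aa) gives a 1:1 phenotypic ratio.
The 1:1 ratio has 2 parts, so with N = 890 the expected counts are:
  red-eyed: 890 × 1/2 = 445
  sepia-eyed: 890 × 1/2 = 445
Contribution of sepia-eyed: (450 − 445)² / 445 = 0.0562

0.056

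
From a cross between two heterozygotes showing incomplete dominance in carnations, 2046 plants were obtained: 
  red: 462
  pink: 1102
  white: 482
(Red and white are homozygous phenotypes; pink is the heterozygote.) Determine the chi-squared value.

With incomplete dominance, a heterozygote × heterozygote cross gives a 1:2:1 phenotypic ratio.
Under the 1:2:1 hypothesis (Σ ratio = 4, N = 2046):
  red: 2046 × 1/4 = 511.5
  pink: 2046 × 2/4 = 1023
  white: 2046 × 1/4 = 511.5
χ² = Σ (O − E)² / E
  red: (462 − 511.5)² / 511.5 = 4.7903
  pink: (1102 − 1023)² / 1023 = 6.1007
  white: (482 − 511.5)² / 511.5 = 1.7014
χ² = 4.7903 + 6.1007 + 1.7014 = 12.5924 ≈ 12.592

12.592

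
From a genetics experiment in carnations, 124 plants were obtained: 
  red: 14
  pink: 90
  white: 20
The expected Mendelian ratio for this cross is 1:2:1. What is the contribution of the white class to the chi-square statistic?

The 1:2:1 ratio has 4 parts, so with N = 124 the expected counts are:
  red: 124 × 1/4 = 31
  pink: 124 × 2/4 = 62
  white: 124 × 1/4 = 31
Contribution of white: (20 − 31)² / 31 = 3.9032

3.903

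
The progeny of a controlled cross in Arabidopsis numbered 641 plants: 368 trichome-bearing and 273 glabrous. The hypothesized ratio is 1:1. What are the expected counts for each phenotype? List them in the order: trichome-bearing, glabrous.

320.5, 320.5

Under the 1:1 hypothesis (Σ ratio = 2, N = 641):
  trichome-bearing: 641 × 1/2 = 320.5
  glabrous: 641 × 1/2 = 320.5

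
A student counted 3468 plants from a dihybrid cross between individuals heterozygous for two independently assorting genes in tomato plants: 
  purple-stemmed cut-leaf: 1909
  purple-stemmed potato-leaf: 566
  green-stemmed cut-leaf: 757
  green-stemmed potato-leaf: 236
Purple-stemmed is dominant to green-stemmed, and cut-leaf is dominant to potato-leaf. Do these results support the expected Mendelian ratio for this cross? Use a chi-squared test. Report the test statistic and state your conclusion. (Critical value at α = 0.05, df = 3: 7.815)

31.044; not consistent

A dihybrid F₂ with independent assortment and complete dominance at both loci gives a 9:3:3:1 phenotypic ratio.
The 9:3:3:1 ratio has 16 parts, so with N = 3468 the expected counts are:
  purple-stemmed cut-leaf: 3468 × 9/16 = 1950.75
  purple-stemmed potato-leaf: 3468 × 3/16 = 650.25
  green-stemmed cut-leaf: 3468 × 3/16 = 650.25
  green-stemmed potato-leaf: 3468 × 1/16 = 216.75
χ² = Σ (O − E)² / E
  purple-stemmed cut-leaf: (1909 − 1950.75)² / 1950.75 = 0.8935
  purple-stemmed potato-leaf: (566 − 650.25)² / 650.25 = 10.9159
  green-stemmed cut-leaf: (757 − 650.25)² / 650.25 = 17.5249
  green-stemmed potato-leaf: (236 − 216.75)² / 216.75 = 1.7096
χ² = 0.8935 + 10.9159 + 17.5249 + 1.7096 = 31.0439 ≈ 31.044
Degrees of freedom = 4 − 1 = 3; critical value at α = 0.05 is 7.815.
Since 31.044 > 7.815, we reject the null hypothesis — the data do not fit the 9:3:3:1 ratio.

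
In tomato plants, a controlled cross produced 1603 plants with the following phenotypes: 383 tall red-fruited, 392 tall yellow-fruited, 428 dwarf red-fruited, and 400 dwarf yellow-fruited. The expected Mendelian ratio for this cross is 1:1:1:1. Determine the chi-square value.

Under the 1:1:1:1 hypothesis (Σ ratio = 4, N = 1603):
  tall red-fruited: 1603 × 1/4 = 400.75
  tall yellow-fruited: 1603 × 1/4 = 400.75
  dwarf red-fruited: 1603 × 1/4 = 400.75
  dwarf yellow-fruited: 1603 × 1/4 = 400.75
χ² = Σ (O − E)² / E
  tall red-fruited: (383 − 400.75)² / 400.75 = 0.7862
  tall yellow-fruited: (392 − 400.75)² / 400.75 = 0.1910
  dwarf red-fruited: (428 − 400.75)² / 400.75 = 1.8529
  dwarf yellow-fruited: (400 − 400.75)² / 400.75 = 0.0014
χ² = 0.7862 + 0.1910 + 1.8529 + 0.0014 = 2.8315 ≈ 2.832

2.832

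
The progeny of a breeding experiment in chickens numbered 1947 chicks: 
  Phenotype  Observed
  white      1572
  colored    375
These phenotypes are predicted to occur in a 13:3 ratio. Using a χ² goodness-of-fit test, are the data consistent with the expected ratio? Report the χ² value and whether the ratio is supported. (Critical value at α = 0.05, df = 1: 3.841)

0.333; consistent

Expected counts for N = 1947 under a 13:3 ratio (total parts = 16):
  white: 1947 × 13/16 = 1581.9375
  colored: 1947 × 3/16 = 365.0625
χ² = Σ (O − E)² / E
  white: (1572 − 1581.9375)² / 1581.9375 = 0.0624
  colored: (375 − 365.0625)² / 365.0625 = 0.2705
χ² = 0.0624 + 0.2705 = 0.3329 ≈ 0.333
Degrees of freedom = 2 − 1 = 1; critical value at α = 0.05 is 3.841.
Since 0.333 < 3.841, we fail to reject the null hypothesis — the data are consistent with the 13:3 ratio.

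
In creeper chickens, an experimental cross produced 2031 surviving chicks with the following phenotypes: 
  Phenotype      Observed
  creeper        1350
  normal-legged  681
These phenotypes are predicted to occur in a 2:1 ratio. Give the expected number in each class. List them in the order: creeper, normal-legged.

1354, 677

Total ratio parts = 3. Expected numbers out of 2031:
  creeper: 2031 × 2/3 = 1354
  normal-legged: 2031 × 1/3 = 677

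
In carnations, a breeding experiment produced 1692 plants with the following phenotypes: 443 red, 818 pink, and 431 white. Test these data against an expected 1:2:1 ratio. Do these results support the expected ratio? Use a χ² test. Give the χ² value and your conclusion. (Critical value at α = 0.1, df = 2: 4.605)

Total ratio parts = 4. Expected numbers out of 1692:
  red: 1692 × 1/4 = 423
  pink: 1692 × 2/4 = 846
  white: 1692 × 1/4 = 423
χ² = Σ (O − E)² / E
  red: (443 − 423)² / 423 = 0.9456
  pink: (818 − 846)² / 846 = 0.9267
  white: (431 − 423)² / 423 = 0.1513
χ² = 0.9456 + 0.9267 + 0.1513 = 2.0236 ≈ 2.024
Degrees of freedom = 3 − 1 = 2; critical value at α = 0.1 is 4.605.
Since 2.024 < 4.605, we fail to reject the null hypothesis — the data are consistent with the 1:2:1 ratio.

2.024; consistent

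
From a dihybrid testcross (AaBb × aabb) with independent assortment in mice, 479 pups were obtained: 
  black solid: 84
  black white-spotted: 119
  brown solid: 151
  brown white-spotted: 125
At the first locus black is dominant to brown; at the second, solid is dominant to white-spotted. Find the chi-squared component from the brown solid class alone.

8.155

A dihybrid testcross with independent assortment gives a 1:1:1:1 ratio.
Under the 1:1:1:1 hypothesis (Σ ratio = 4, N = 479):
  black solid: 479 × 1/4 = 119.75
  black white-spotted: 479 × 1/4 = 119.75
  brown solid: 479 × 1/4 = 119.75
  brown white-spotted: 479 × 1/4 = 119.75
Contribution of brown solid: (151 − 119.75)² / 119.75 = 8.1550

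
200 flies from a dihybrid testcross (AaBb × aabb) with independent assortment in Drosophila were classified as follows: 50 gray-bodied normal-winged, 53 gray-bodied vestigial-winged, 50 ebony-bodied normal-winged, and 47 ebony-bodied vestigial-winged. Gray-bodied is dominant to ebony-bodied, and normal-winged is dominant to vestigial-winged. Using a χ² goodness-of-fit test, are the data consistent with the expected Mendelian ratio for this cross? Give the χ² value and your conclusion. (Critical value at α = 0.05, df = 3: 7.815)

A dihybrid testcross with independent assortment gives a 1:1:1:1 ratio.
Total ratio parts = 4. Expected numbers out of 200:
  gray-bodied normal-winged: 200 × 1/4 = 50
  gray-bodied vestigial-winged: 200 × 1/4 = 50
  ebony-bodied normal-winged: 200 × 1/4 = 50
  ebony-bodied vestigial-winged: 200 × 1/4 = 50
χ² = Σ (O − E)² / E
  gray-bodied normal-winged: (50 − 50)² / 50 = 0.0000
  gray-bodied vestigial-winged: (53 − 50)² / 50 = 0.1800
  ebony-bodied normal-winged: (50 − 50)² / 50 = 0.0000
  ebony-bodied vestigial-winged: (47 − 50)² / 50 = 0.1800
χ² = 0.0000 + 0.1800 + 0.0000 + 0.1800 = 0.360
Degrees of freedom = 4 − 1 = 3; critical value at α = 0.05 is 7.815.
Since 0.360 < 7.815, we fail to reject the null hypothesis — the data are consistent with the 1:1:1:1 ratio.

0.360; consistent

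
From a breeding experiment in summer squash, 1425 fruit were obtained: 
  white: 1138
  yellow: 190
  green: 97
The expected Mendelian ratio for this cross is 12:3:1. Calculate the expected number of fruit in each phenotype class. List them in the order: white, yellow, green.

1068.75, 267.1875, 89.0625

Under the 12:3:1 hypothesis (Σ ratio = 16, N = 1425):
  white: 1425 × 12/16 = 1068.75
  yellow: 1425 × 3/16 = 267.1875
  green: 1425 × 1/16 = 89.0625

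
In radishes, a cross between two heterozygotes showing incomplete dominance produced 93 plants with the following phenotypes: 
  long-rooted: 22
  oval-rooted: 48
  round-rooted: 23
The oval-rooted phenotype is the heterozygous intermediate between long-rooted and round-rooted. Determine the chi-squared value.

0.118

With incomplete dominance, a heterozygote × heterozygote cross gives a 1:2:1 phenotypic ratio.
Total ratio parts = 4. Expected numbers out of 93:
  long-rooted: 93 × 1/4 = 23.25
  oval-rooted: 93 × 2/4 = 46.5
  round-rooted: 93 × 1/4 = 23.25
χ² = Σ (O − E)² / E
  long-rooted: (22 − 23.25)² / 23.25 = 0.0672
  oval-rooted: (48 − 46.5)² / 46.5 = 0.0484
  round-rooted: (23 − 23.25)² / 23.25 = 0.0027
χ² = 0.0672 + 0.0484 + 0.0027 = 0.1183 ≈ 0.118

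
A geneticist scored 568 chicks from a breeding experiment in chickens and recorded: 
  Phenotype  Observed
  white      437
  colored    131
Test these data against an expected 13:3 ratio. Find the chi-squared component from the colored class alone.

Expected counts for N = 568 under a 13:3 ratio (total parts = 16):
  white: 568 × 13/16 = 461.5
  colored: 568 × 3/16 = 106.5
Contribution of colored: (131 − 106.5)² / 106.5 = 5.6362

5.636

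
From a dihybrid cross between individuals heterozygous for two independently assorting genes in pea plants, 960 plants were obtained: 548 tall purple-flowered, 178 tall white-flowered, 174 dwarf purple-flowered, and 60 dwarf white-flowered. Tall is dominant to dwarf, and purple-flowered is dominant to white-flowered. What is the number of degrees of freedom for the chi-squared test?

3

A dihybrid F₂ with independent assortment and complete dominance at both loci gives a 9:3:3:1 phenotypic ratio.
A goodness-of-fit test with 4 phenotype classes has df = 4 − 1 = 3.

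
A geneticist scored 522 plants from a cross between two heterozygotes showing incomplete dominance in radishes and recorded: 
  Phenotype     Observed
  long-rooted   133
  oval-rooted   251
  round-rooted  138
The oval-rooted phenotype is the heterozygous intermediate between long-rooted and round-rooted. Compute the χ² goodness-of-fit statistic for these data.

0.862

With incomplete dominance, a heterozygote × heterozygote cross gives a 1:2:1 phenotypic ratio.
Expected counts for N = 522 under a 1:2:1 ratio (total parts = 4):
  long-rooted: 522 × 1/4 = 130.5
  oval-rooted: 522 × 2/4 = 261
  round-rooted: 522 × 1/4 = 130.5
χ² = Σ (O − E)² / E
  long-rooted: (133 − 130.5)² / 130.5 = 0.0479
  oval-rooted: (251 − 261)² / 261 = 0.3831
  round-rooted: (138 − 130.5)² / 130.5 = 0.4310
χ² = 0.0479 + 0.3831 + 0.4310 = 0.862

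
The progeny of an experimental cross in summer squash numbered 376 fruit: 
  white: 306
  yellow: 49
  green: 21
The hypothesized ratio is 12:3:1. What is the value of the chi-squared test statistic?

8.865

Total ratio parts = 16. Expected numbers out of 376:
  white: 376 × 12/16 = 282
  yellow: 376 × 3/16 = 70.5
  green: 376 × 1/16 = 23.5
χ² = Σ (O − E)² / E
  white: (306 − 282)² / 282 = 2.0426
  yellow: (49 − 70.5)² / 70.5 = 6.5567
  green: (21 − 23.5)² / 23.5 = 0.2660
χ² = 2.0426 + 6.5567 + 0.2660 = 8.8653 ≈ 8.865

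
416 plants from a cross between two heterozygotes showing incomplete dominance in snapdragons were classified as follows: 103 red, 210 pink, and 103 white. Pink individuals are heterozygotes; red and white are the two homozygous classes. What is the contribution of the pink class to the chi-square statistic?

0.019

With incomplete dominance, a heterozygote × heterozygote cross gives a 1:2:1 phenotypic ratio.
Under the 1:2:1 hypothesis (Σ ratio = 4, N = 416):
  red: 416 × 1/4 = 104
  pink: 416 × 2/4 = 208
  white: 416 × 1/4 = 104
Contribution of pink: (210 − 208)² / 208 = 0.0192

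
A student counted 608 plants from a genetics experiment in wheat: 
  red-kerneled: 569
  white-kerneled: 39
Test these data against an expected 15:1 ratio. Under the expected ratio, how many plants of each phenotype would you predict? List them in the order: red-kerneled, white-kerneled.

The 15:1 ratio has 16 parts, so with N = 608 the expected counts are:
  red-kerneled: 608 × 15/16 = 570
  white-kerneled: 608 × 1/16 = 38

570, 38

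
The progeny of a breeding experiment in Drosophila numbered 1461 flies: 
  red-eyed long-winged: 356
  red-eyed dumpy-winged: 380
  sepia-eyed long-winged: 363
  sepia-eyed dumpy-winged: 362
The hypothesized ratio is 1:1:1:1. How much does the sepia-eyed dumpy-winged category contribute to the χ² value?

0.029

Total ratio parts = 4. Expected numbers out of 1461:
  red-eyed long-winged: 1461 × 1/4 = 365.25
  red-eyed dumpy-winged: 1461 × 1/4 = 365.25
  sepia-eyed long-winged: 1461 × 1/4 = 365.25
  sepia-eyed dumpy-winged: 1461 × 1/4 = 365.25
Contribution of sepia-eyed dumpy-winged: (362 − 365.25)² / 365.25 = 0.0289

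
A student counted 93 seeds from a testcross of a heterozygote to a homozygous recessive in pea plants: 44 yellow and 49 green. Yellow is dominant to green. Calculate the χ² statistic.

0.269

A testcross of a heterozygote (Aa × aa) gives a 1:1 phenotypic ratio.
Expected counts for N = 93 under a 1:1 ratio (total parts = 2):
  yellow: 93 × 1/2 = 46.5
  green: 93 × 1/2 = 46.5
χ² = Σ (O − E)² / E
  yellow: (44 − 46.5)² / 46.5 = 0.1344
  green: (49 − 46.5)² / 46.5 = 0.1344
χ² = 0.1344 + 0.1344 = 0.2688 ≈ 0.269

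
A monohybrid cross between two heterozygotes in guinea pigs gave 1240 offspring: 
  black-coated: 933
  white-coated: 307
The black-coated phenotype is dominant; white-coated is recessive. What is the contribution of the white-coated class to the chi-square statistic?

For a monohybrid cross between heterozygotes with complete dominance, the expected phenotypic ratio is 3:1.
Expected counts for N = 1240 under a 3:1 ratio (total parts = 4):
  black-coated: 1240 × 3/4 = 930
  white-coated: 1240 × 1/4 = 310
Contribution of white-coated: (307 − 310)² / 310 = 0.0290

0.029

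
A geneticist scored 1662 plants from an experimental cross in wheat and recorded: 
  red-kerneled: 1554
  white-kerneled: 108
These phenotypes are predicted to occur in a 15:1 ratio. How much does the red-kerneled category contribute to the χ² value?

The 15:1 ratio has 16 parts, so with N = 1662 the expected counts are:
  red-kerneled: 1662 × 15/16 = 1558.125
  white-kerneled: 1662 × 1/16 = 103.875
Contribution of red-kerneled: (1554 − 1558.125)² / 1558.125 = 0.0109

0.011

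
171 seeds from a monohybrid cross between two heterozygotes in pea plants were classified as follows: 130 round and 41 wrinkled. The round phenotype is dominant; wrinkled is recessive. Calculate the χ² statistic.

0.096

For a monohybrid cross between heterozygotes with complete dominance, the expected phenotypic ratio is 3:1.
The 3:1 ratio has 4 parts, so with N = 171 the expected counts are:
  round: 171 × 3/4 = 128.25
  wrinkled: 171 × 1/4 = 42.75
χ² = Σ (O − E)² / E
  round: (130 − 128.25)² / 128.25 = 0.0239
  wrinkled: (41 − 42.75)² / 42.75 = 0.0716
χ² = 0.0239 + 0.0716 = 0.0955 ≈ 0.096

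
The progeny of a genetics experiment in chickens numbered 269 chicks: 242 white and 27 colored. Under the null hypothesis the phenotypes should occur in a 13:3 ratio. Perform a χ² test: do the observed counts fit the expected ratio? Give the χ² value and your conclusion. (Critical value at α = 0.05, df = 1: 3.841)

Under the 13:3 hypothesis (Σ ratio = 16, N = 269):
  white: 269 × 13/16 = 218.5625
  colored: 269 × 3/16 = 50.4375
χ² = Σ (O − E)² / E
  white: (242 − 218.5625)² / 218.5625 = 2.5133
  colored: (27 − 50.4375)² / 50.4375 = 10.8910
χ² = 2.5133 + 10.8910 = 13.4043 ≈ 13.404
Degrees of freedom = 2 − 1 = 1; critical value at α = 0.05 is 3.841.
Since 13.404 > 3.841, we reject the null hypothesis — the data do not fit the 13:3 ratio.

13.404; not consistent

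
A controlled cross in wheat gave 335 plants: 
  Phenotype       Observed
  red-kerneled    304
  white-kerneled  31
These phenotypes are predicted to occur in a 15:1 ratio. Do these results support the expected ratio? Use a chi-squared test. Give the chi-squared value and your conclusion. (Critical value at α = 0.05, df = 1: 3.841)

5.158; not consistent

Under the 15:1 hypothesis (Σ ratio = 16, N = 335):
  red-kerneled: 335 × 15/16 = 314.0625
  white-kerneled: 335 × 1/16 = 20.9375
χ² = Σ (O − E)² / E
  red-kerneled: (304 − 314.0625)² / 314.0625 = 0.3224
  white-kerneled: (31 − 20.9375)² / 20.9375 = 4.8360
χ² = 0.3224 + 4.8360 = 5.1584 ≈ 5.158
Degrees of freedom = 2 − 1 = 1; critical value at α = 0.05 is 3.841.
Since 5.158 > 3.841, we reject the null hypothesis — the data do not fit the 15:1 ratio.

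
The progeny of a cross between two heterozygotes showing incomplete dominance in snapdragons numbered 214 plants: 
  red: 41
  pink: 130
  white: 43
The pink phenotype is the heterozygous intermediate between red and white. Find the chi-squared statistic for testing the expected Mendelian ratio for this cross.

With incomplete dominance, a heterozygote × heterozygote cross gives a 1:2:1 phenotypic ratio.
Under the 1:2:1 hypothesis (Σ ratio = 4, N = 214):
  red: 214 × 1/4 = 53.5
  pink: 214 × 2/4 = 107
  white: 214 × 1/4 = 53.5
χ² = Σ (O − E)² / E
  red: (41 − 53.5)² / 53.5 = 2.9206
  pink: (130 − 107)² / 107 = 4.9439
  white: (43 − 53.5)² / 53.5 = 2.0607
χ² = 2.9206 + 4.9439 + 2.0607 = 9.9252 ≈ 9.925

9.925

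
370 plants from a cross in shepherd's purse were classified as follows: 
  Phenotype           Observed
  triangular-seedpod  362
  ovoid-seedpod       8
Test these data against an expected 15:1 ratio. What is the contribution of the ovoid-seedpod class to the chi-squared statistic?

Expected counts for N = 370 under a 15:1 ratio (total parts = 16):
  triangular-seedpod: 370 × 15/16 = 346.875
  ovoid-seedpod: 370 × 1/16 = 23.125
Contribution of ovoid-seedpod: (8 − 23.125)² / 23.125 = 9.8926

9.893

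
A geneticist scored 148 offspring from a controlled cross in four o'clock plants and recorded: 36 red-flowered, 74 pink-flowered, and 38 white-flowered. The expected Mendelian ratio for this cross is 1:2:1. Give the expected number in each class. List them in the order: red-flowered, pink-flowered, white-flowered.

Under the 1:2:1 hypothesis (Σ ratio = 4, N = 148):
  red-flowered: 148 × 1/4 = 37
  pink-flowered: 148 × 2/4 = 74
  white-flowered: 148 × 1/4 = 37

37, 74, 37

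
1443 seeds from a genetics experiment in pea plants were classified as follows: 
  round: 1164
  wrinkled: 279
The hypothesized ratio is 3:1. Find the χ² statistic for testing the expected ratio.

Total ratio parts = 4. Expected numbers out of 1443:
  round: 1443 × 3/4 = 1082.25
  wrinkled: 1443 × 1/4 = 360.75
χ² = Σ (O − E)² / E
  round: (1164 − 1082.25)² / 1082.25 = 6.1752
  wrinkled: (279 − 360.75)² / 360.75 = 18.5255
χ² = 6.1752 + 18.5255 = 24.7007 ≈ 24.701

24.701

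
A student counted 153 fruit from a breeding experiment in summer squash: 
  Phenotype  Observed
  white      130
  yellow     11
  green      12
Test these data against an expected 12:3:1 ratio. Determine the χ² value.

13.553

Under the 12:3:1 hypothesis (Σ ratio = 16, N = 153):
  white: 153 × 12/16 = 114.75
  yellow: 153 × 3/16 = 28.6875
  green: 153 × 1/16 = 9.5625
χ² = Σ (O − E)² / E
  white: (130 − 114.75)² / 114.75 = 2.0267
  yellow: (11 − 28.6875)² / 28.6875 = 10.9054
  green: (12 − 9.5625)² / 9.5625 = 0.6213
χ² = 2.0267 + 10.9054 + 0.6213 = 13.5534 ≈ 13.553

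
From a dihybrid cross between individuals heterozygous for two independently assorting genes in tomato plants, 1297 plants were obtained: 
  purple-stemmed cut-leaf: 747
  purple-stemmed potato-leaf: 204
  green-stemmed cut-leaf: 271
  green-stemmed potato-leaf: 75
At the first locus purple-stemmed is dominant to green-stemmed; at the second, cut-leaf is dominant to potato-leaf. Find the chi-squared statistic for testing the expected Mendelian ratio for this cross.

10.366

A dihybrid F₂ with independent assortment and complete dominance at both loci gives a 9:3:3:1 phenotypic ratio.
The 9:3:3:1 ratio has 16 parts, so with N = 1297 the expected counts are:
  purple-stemmed cut-leaf: 1297 × 9/16 = 729.5625
  purple-stemmed potato-leaf: 1297 × 3/16 = 243.1875
  green-stemmed cut-leaf: 1297 × 3/16 = 243.1875
  green-stemmed potato-leaf: 1297 × 1/16 = 81.0625
χ² = Σ (O − E)² / E
  purple-stemmed cut-leaf: (747 − 729.5625)² / 729.5625 = 0.4168
  purple-stemmed potato-leaf: (204 − 243.1875)² / 243.1875 = 6.3147
  green-stemmed cut-leaf: (271 − 243.1875)² / 243.1875 = 3.1808
  green-stemmed potato-leaf: (75 − 81.0625)² / 81.0625 = 0.4534
χ² = 0.4168 + 6.3147 + 3.1808 + 0.4534 = 10.3657 ≈ 10.366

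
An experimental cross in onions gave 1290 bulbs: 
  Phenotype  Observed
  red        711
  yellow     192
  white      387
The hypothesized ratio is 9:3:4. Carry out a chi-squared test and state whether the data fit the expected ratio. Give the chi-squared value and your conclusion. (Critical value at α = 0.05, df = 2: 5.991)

23.479; not consistent

Expected counts for N = 1290 under a 9:3:4 ratio (total parts = 16):
  red: 1290 × 9/16 = 725.625
  yellow: 1290 × 3/16 = 241.875
  white: 1290 × 4/16 = 322.5
χ² = Σ (O − E)² / E
  red: (711 − 725.625)² / 725.625 = 0.2948
  yellow: (192 − 241.875)² / 241.875 = 10.2843
  white: (387 − 322.5)² / 322.5 = 12.9000
χ² = 0.2948 + 10.2843 + 12.9000 = 23.4791 ≈ 23.479
Degrees of freedom = 3 − 1 = 2; critical value at α = 0.05 is 5.991.
Since 23.479 > 5.991, we reject the null hypothesis — the data do not fit the 9:3:4 ratio.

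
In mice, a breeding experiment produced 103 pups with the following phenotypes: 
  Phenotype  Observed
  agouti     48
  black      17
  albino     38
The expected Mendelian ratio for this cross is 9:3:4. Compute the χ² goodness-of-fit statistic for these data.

7.809

Total ratio parts = 16. Expected numbers out of 103:
  agouti: 103 × 9/16 = 57.9375
  black: 103 × 3/16 = 19.3125
  albino: 103 × 4/16 = 25.75
χ² = Σ (O − E)² / E
  agouti: (48 − 57.9375)² / 57.9375 = 1.7045
  black: (17 − 19.3125)² / 19.3125 = 0.2769
  albino: (38 − 25.75)² / 25.75 = 5.8277
χ² = 1.7045 + 0.2769 + 5.8277 = 7.8091 ≈ 7.809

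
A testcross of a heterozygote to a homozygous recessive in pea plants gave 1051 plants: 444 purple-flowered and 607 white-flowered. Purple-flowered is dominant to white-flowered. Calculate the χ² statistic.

A testcross of a heterozygote (Aa × aa) gives a 1:1 phenotypic ratio.
Total ratio parts = 2. Expected numbers out of 1051:
  purple-flowered: 1051 × 1/2 = 525.5
  white-flowered: 1051 × 1/2 = 525.5
χ² = Σ (O − E)² / E
  purple-flowered: (444 − 525.5)² / 525.5 = 12.6399
  white-flowered: (607 − 525.5)² / 525.5 = 12.6399
χ² = 12.6399 + 12.6399 = 25.2798 ≈ 25.280

25.280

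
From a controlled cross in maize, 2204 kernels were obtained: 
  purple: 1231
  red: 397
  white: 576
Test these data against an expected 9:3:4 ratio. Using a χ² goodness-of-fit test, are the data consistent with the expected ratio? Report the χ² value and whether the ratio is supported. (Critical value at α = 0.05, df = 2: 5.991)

Under the 9:3:4 hypothesis (Σ ratio = 16, N = 2204):
  purple: 2204 × 9/16 = 1239.75
  red: 2204 × 3/16 = 413.25
  white: 2204 × 4/16 = 551
χ² = Σ (O − E)² / E
  purple: (1231 − 1239.75)² / 1239.75 = 0.0618
  red: (397 − 413.25)² / 413.25 = 0.6390
  white: (576 − 551)² / 551 = 1.1343
χ² = 0.0618 + 0.6390 + 1.1343 = 1.8351 ≈ 1.835
Degrees of freedom = 3 − 1 = 2; critical value at α = 0.05 is 5.991.
Since 1.835 < 5.991, we fail to reject the null hypothesis — the data are consistent with the 9:3:4 ratio.

1.835; consistent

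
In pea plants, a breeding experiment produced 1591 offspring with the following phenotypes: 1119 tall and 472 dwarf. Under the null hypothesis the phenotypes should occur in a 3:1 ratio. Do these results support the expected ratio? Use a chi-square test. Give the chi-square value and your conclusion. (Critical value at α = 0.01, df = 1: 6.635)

The 3:1 ratio has 4 parts, so with N = 1591 the expected counts are:
  tall: 1591 × 3/4 = 1193.25
  dwarf: 1591 × 1/4 = 397.75
χ² = Σ (O − E)² / E
  tall: (1119 − 1193.25)² / 1193.25 = 4.6202
  dwarf: (472 − 397.75)² / 397.75 = 13.8606
χ² = 4.6202 + 13.8606 = 18.4808 ≈ 18.481
Degrees of freedom = 2 − 1 = 1; critical value at α = 0.01 is 6.635.
Since 18.481 > 6.635, we reject the null hypothesis — the data do not fit the 3:1 ratio.

18.481; not consistent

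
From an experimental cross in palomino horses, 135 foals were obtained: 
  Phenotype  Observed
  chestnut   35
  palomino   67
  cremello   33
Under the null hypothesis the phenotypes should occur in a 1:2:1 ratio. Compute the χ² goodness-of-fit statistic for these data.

Expected counts for N = 135 under a 1:2:1 ratio (total parts = 4):
  chestnut: 135 × 1/4 = 33.75
  palomino: 135 × 2/4 = 67.5
  cremello: 135 × 1/4 = 33.75
χ² = Σ (O − E)² / E
  chestnut: (35 − 33.75)² / 33.75 = 0.0463
  palomino: (67 − 67.5)² / 67.5 = 0.0037
  cremello: (33 − 33.75)² / 33.75 = 0.0167
χ² = 0.0463 + 0.0037 + 0.0167 = 0.0667 ≈ 0.067

0.067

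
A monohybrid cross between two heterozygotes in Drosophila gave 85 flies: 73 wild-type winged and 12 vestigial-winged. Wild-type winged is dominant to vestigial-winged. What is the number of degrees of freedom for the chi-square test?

1

For a monohybrid cross between heterozygotes with complete dominance, the expected phenotypic ratio is 3:1.
A goodness-of-fit test with 2 phenotype classes has df = 2 − 1 = 1.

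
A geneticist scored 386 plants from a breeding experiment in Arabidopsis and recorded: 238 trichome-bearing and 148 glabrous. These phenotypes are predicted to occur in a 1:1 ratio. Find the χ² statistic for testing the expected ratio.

20.984

Expected counts for N = 386 under a 1:1 ratio (total parts = 2):
  trichome-bearing: 386 × 1/2 = 193
  glabrous: 386 × 1/2 = 193
χ² = Σ (O − E)² / E
  trichome-bearing: (238 − 193)² / 193 = 10.4922
  glabrous: (148 − 193)² / 193 = 10.4922
χ² = 10.4922 + 10.4922 = 20.9844 ≈ 20.984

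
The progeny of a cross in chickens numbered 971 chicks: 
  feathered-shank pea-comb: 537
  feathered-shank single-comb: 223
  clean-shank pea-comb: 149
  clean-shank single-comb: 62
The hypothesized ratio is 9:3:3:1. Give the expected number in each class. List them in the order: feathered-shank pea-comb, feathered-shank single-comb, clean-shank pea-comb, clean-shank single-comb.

Under the 9:3:3:1 hypothesis (Σ ratio = 16, N = 971):
  feathered-shank pea-comb: 971 × 9/16 = 546.1875
  feathered-shank single-comb: 971 × 3/16 = 182.0625
  clean-shank pea-comb: 971 × 3/16 = 182.0625
  clean-shank single-comb: 971 × 1/16 = 60.6875

546.1875, 182.0625, 182.0625, 60.6875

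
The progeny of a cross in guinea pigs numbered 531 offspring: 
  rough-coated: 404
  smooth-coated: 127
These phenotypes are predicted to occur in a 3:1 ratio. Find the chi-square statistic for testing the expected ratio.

0.332

Expected counts for N = 531 under a 3:1 ratio (total parts = 4):
  rough-coated: 531 × 3/4 = 398.25
  smooth-coated: 531 × 1/4 = 132.75
χ² = Σ (O − E)² / E
  rough-coated: (404 − 398.25)² / 398.25 = 0.0830
  smooth-coated: (127 − 132.75)² / 132.75 = 0.2491
χ² = 0.0830 + 0.2491 = 0.3321 ≈ 0.332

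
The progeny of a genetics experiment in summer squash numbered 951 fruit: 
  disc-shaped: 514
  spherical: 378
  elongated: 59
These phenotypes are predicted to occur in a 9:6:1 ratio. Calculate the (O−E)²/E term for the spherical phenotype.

Expected counts for N = 951 under a 9:6:1 ratio (total parts = 16):
  disc-shaped: 951 × 9/16 = 534.9375
  spherical: 951 × 6/16 = 356.625
  elongated: 951 × 1/16 = 59.4375
Contribution of spherical: (378 − 356.625)² / 356.625 = 1.2812

1.281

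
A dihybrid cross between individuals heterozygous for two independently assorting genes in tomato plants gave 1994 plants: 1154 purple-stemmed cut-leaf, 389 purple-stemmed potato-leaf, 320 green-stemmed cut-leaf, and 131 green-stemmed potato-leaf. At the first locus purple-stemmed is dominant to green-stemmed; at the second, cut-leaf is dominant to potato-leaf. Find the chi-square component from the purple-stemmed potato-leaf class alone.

0.612

A dihybrid F₂ with independent assortment and complete dominance at both loci gives a 9:3:3:1 phenotypic ratio.
The 9:3:3:1 ratio has 16 parts, so with N = 1994 the expected counts are:
  purple-stemmed cut-leaf: 1994 × 9/16 = 1121.625
  purple-stemmed potato-leaf: 1994 × 3/16 = 373.875
  green-stemmed cut-leaf: 1994 × 3/16 = 373.875
  green-stemmed potato-leaf: 1994 × 1/16 = 124.625
Contribution of purple-stemmed potato-leaf: (389 − 373.875)² / 373.875 = 0.6119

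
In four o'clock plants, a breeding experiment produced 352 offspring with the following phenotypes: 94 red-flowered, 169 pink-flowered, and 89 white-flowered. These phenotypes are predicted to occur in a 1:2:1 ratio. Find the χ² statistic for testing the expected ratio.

Total ratio parts = 4. Expected numbers out of 352:
  red-flowered: 352 × 1/4 = 88
  pink-flowered: 352 × 2/4 = 176
  white-flowered: 352 × 1/4 = 88
χ² = Σ (O − E)² / E
  red-flowered: (94 − 88)² / 88 = 0.4091
  pink-flowered: (169 − 176)² / 176 = 0.2784
  white-flowered: (89 − 88)² / 88 = 0.0114
χ² = 0.4091 + 0.2784 + 0.0114 = 0.6989 ≈ 0.699

0.699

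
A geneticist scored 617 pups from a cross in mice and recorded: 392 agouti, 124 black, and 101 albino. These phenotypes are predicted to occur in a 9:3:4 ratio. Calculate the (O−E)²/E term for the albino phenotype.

18.383

Expected counts for N = 617 under a 9:3:4 ratio (total parts = 16):
  agouti: 617 × 9/16 = 347.0625
  black: 617 × 3/16 = 115.6875
  albino: 617 × 4/16 = 154.25
Contribution of albino: (101 − 154.25)² / 154.25 = 18.3829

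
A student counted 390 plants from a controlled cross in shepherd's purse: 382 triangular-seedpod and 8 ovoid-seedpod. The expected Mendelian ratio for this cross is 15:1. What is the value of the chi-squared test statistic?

The 15:1 ratio has 16 parts, so with N = 390 the expected counts are:
  triangular-seedpod: 390 × 15/16 = 365.625
  ovoid-seedpod: 390 × 1/16 = 24.375
χ² = Σ (O − E)² / E
  triangular-seedpod: (382 − 365.625)² / 365.625 = 0.7334
  ovoid-seedpod: (8 − 24.375)² / 24.375 = 11.0006
χ² = 0.7334 + 11.0006 = 11.734

11.734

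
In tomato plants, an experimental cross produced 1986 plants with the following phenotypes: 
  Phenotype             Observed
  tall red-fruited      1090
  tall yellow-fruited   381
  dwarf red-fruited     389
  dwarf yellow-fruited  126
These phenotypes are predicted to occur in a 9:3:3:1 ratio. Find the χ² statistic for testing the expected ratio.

Total ratio parts = 16. Expected numbers out of 1986:
  tall red-fruited: 1986 × 9/16 = 1117.125
  tall yellow-fruited: 1986 × 3/16 = 372.375
  dwarf red-fruited: 1986 × 3/16 = 372.375
  dwarf yellow-fruited: 1986 × 1/16 = 124.125
χ² = Σ (O − E)² / E
  tall red-fruited: (1090 − 1117.125)² / 1117.125 = 0.6586
  tall yellow-fruited: (381 − 372.375)² / 372.375 = 0.1998
  dwarf red-fruited: (389 − 372.375)² / 372.375 = 0.7422
  dwarf yellow-fruited: (126 − 124.125)² / 124.125 = 0.0283
χ² = 0.6586 + 0.1998 + 0.7422 + 0.0283 = 1.6289 ≈ 1.629

1.629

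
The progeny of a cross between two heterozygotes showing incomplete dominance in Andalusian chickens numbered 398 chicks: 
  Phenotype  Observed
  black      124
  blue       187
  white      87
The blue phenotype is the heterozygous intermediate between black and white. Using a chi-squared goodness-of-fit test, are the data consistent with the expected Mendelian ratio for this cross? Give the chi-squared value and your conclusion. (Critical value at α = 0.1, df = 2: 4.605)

8.327; not consistent

With incomplete dominance, a heterozygote × heterozygote cross gives a 1:2:1 phenotypic ratio.
Total ratio parts = 4. Expected numbers out of 398:
  black: 398 × 1/4 = 99.5
  blue: 398 × 2/4 = 199
  white: 398 × 1/4 = 99.5
χ² = Σ (O − E)² / E
  black: (124 − 99.5)² / 99.5 = 6.0327
  blue: (187 − 199)² / 199 = 0.7236
  white: (87 − 99.5)² / 99.5 = 1.5704
χ² = 6.0327 + 0.7236 + 1.5704 = 8.3267 ≈ 8.327
Degrees of freedom = 3 − 1 = 2; critical value at α = 0.1 is 4.605.
Since 8.327 > 4.605, we reject the null hypothesis — the data do not fit the 1:2:1 ratio.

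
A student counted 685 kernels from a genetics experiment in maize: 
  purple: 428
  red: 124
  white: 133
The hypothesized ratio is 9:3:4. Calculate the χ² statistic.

13.426

The 9:3:4 ratio has 16 parts, so with N = 685 the expected counts are:
  purple: 685 × 9/16 = 385.3125
  red: 685 × 3/16 = 128.4375
  white: 685 × 4/16 = 171.25
χ² = Σ (O − E)² / E
  purple: (428 − 385.3125)² / 385.3125 = 4.7292
  red: (124 − 128.4375)² / 128.4375 = 0.1533
  white: (133 − 171.25)² / 171.25 = 8.5434
χ² = 4.7292 + 0.1533 + 8.5434 = 13.4259 ≈ 13.426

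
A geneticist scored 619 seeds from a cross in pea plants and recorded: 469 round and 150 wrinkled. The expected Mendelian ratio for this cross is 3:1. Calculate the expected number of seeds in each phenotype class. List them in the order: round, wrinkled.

464.25, 154.75

Expected counts for N = 619 under a 3:1 ratio (total parts = 4):
  round: 619 × 3/4 = 464.25
  wrinkled: 619 × 1/4 = 154.75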